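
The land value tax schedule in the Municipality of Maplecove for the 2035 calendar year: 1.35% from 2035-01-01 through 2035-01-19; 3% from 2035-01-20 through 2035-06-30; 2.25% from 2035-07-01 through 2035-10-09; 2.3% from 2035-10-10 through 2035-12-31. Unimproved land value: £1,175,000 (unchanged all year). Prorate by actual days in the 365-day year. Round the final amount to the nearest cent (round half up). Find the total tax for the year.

2035-01-01 to 2035-01-19: 19 days at 1.35% → £1,175,000 × 1.35% × 19/365 = £825.7192
2035-01-20 to 2035-06-30: 162 days at 3% → £1,175,000 × 3% × 162/365 = £15,645.2055
2035-07-01 to 2035-10-09: 101 days at 2.25% → £1,175,000 × 2.25% × 101/365 = £7,315.5822
2035-10-10 to 2035-12-31: 83 days at 2.3% → £1,175,000 × 2.3% × 83/365 = £6,145.4110
Total = £29,931.9178

£29,931.92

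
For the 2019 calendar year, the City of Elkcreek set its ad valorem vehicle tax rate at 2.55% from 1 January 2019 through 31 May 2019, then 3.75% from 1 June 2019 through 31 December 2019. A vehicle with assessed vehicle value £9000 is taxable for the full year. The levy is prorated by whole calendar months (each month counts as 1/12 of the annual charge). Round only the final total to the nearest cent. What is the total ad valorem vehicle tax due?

£292.50

1 January – 31 May 2019: 5 months at 2.55% → £9000 × 2.55% × 5/12 = £95.6250
1 June – 31 December 2019: 7 months at 3.75% → £9000 × 3.75% × 7/12 = £196.8750
Total = £292.5000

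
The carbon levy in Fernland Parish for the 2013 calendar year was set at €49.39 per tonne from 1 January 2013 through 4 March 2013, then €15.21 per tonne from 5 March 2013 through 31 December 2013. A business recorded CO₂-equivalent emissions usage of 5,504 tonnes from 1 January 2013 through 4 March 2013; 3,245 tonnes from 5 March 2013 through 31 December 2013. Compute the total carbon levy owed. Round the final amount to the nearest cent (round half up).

1 January – 4 March 2013: 5,504 tonnes at €49.39/tonne → €271842.56
5 March – 31 December 2013: 3,245 tonnes at €15.21/tonne → €49356.45

€321199.01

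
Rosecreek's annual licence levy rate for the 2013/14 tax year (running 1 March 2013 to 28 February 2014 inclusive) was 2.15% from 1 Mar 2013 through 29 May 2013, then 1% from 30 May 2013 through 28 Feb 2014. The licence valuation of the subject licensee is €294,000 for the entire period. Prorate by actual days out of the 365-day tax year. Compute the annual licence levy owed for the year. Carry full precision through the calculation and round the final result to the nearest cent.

1 Mar – 29 May 2013: 90 days at 2.15% → €294,000 × 2.15% × 90/365 = €1,558.6027
30 May 2013 – 28 Feb 2014: 275 days at 1% → €294,000 × 1% × 275/365 = €2,215.0685
Total = €3,773.6712

€3,773.67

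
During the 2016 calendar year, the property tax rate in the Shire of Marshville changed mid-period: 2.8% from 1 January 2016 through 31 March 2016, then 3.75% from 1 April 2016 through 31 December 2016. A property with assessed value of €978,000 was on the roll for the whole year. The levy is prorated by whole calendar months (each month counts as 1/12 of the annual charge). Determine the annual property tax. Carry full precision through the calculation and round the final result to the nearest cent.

1 January – 31 March 2016: 3 months at 2.8% → €978,000 × 2.8% × 3/12 = €6,846.0000
1 April – 31 December 2016: 9 months at 3.75% → €978,000 × 3.75% × 9/12 = €27,506.2500
Total = €34,352.2500

€34,352.25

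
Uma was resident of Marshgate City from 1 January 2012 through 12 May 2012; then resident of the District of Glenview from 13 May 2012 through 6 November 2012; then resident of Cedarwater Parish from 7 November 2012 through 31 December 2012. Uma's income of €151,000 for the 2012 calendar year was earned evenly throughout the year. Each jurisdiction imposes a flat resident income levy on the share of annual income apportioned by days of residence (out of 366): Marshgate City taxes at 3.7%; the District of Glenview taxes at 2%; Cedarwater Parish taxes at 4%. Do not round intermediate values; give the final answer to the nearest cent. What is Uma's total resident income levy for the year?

Marshgate City, 1 January – 12 May 2012: 133 days → €151,000 × 3.7% × 133/366 = €2,030.2486
The District of Glenview, 13 May – 6 November 2012: 178 days → €151,000 × 2% × 178/366 = €1,468.7432
Cedarwater Parish, 7 November – 31 December 2012: 55 days → €151,000 × 4% × 55/366 = €907.6503
Total = €4,406.6421

€4,406.64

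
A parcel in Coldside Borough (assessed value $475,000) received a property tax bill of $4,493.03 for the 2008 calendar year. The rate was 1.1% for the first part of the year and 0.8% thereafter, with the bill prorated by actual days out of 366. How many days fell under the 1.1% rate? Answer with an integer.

Let d = days at the first rate; then 366 − d days at the second rate.
$475,000 × [1.1%·d + 0.8%·(366−d)] / 366 = $4,493.03
Solving gives d = 178, so the new rate took effect on 27 June 2008.

178 days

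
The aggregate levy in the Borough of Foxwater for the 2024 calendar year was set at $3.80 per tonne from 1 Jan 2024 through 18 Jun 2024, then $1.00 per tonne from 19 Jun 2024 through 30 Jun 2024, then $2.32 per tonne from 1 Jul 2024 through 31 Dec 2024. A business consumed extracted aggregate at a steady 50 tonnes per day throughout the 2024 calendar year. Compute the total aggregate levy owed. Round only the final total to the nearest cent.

1 Jan – 18 Jun 2024: 170 days × 50 tonnes/day = 8,500 tonnes at $3.80/tonne → $32300.00
19 Jun – 30 Jun 2024: 12 days × 50 tonnes/day = 600 tonnes at $1.00/tonne → $600.00
1 Jul – 31 Dec 2024: 184 days × 50 tonnes/day = 9,200 tonnes at $2.32/tonne → $21344.00

$54244.00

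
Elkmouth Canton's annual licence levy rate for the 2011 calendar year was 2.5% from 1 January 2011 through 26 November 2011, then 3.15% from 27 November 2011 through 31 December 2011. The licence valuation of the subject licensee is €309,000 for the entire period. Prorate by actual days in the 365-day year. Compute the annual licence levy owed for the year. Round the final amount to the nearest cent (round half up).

€7,917.60

1 January – 26 November 2011: 330 days at 2.5% → €309,000 × 2.5% × 330/365 = €6,984.2466
27 November – 31 December 2011: 35 days at 3.15% → €309,000 × 3.15% × 35/365 = €933.3493
Total = €7,917.5959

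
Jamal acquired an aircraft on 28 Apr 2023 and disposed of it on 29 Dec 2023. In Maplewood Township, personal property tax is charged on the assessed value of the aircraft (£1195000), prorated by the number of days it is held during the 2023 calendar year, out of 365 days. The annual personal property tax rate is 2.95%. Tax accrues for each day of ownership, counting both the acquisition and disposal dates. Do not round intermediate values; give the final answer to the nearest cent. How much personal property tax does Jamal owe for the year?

Days held (28 Apr – 29 Dec 2023): 246 out of 365
Tax = £1195000 × 2.95% × 246/365 = £23759.2192

£23759.22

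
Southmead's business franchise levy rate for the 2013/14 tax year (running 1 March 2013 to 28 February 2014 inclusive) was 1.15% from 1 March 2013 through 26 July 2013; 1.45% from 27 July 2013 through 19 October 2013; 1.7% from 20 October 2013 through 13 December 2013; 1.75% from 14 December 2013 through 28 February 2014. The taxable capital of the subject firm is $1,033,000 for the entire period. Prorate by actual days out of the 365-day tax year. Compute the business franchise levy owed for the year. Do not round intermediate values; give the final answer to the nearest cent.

$14,764.82

1 March – 26 July 2013: 148 days at 1.15% → $1,033,000 × 1.15% × 148/365 = $4,816.8932
27 July – 19 October 2013: 85 days at 1.45% → $1,033,000 × 1.45% × 85/365 = $3,488.1438
20 October – 13 December 2013: 55 days at 1.7% → $1,033,000 × 1.7% × 55/365 = $2,646.1781
14 December 2013 – 28 February 2014: 77 days at 1.75% → $1,033,000 × 1.75% × 77/365 = $3,813.6096
Total = $14,764.8247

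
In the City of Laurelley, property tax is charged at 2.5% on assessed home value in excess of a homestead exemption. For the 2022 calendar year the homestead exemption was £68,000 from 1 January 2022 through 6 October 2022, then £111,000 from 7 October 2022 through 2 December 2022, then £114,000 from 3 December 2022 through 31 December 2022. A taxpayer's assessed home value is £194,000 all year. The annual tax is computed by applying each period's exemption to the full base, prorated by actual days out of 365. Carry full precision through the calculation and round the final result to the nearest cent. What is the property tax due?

1 January – 6 October 2022: 279 days, exemption £68,000 → (£194,000 − £68,000) × 2.5% × 279/365 = £2,407.8082
7 October – 2 December 2022: 57 days, exemption £111,000 → (£194,000 − £111,000) × 2.5% × 57/365 = £324.0411
3 December – 31 December 2022: 29 days, exemption £114,000 → (£194,000 − £114,000) × 2.5% × 29/365 = £158.9041
Total = £2,890.7534

£2,890.75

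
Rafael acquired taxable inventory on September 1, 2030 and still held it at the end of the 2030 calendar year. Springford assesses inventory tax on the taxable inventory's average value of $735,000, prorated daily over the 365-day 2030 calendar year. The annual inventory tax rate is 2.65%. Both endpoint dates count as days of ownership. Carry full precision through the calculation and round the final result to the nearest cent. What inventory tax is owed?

$6,510.29

Days held (September 1 – December 31, 2030): 122 out of 365
Tax = $735,000 × 2.65% × 122/365 = $6,510.2877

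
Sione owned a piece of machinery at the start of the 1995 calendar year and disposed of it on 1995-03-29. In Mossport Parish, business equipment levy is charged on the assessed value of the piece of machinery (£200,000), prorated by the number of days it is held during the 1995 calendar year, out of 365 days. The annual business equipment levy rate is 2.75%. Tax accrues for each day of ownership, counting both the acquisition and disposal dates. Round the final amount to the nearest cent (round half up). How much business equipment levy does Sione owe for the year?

£1,326.03

Days held (1995-01-01 to 1995-03-29): 88 out of 365
Tax = £200,000 × 2.75% × 88/365 = £1,326.0274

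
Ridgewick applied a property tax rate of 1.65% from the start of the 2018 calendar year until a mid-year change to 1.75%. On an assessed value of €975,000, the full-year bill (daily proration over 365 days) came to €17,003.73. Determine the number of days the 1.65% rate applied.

22 days

Let d = days at the first rate; then 365 − d days at the second rate.
€975,000 × [1.65%·d + 1.75%·(365−d)] / 365 = €17,003.73
Solving gives d = 22, so the new rate took effect on 23 Jan 2018.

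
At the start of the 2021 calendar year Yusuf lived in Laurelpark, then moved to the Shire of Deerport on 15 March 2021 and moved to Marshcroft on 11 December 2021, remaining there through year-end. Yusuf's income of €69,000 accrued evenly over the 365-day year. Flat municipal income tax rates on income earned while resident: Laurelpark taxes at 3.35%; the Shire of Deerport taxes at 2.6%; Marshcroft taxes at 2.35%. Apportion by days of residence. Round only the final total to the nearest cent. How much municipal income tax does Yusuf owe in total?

€1,887.58

Laurelpark, 1 January – 14 March 2021: 73 days → €69,000 × 3.35% × 73/365 = €462.3000
The Shire of Deerport, 15 March – 10 December 2021: 271 days → €69,000 × 2.6% × 271/365 = €1,331.9836
Marshcroft, 11 December – 31 December 2021: 21 days → €69,000 × 2.35% × 21/365 = €93.2918
Total = €1,887.5753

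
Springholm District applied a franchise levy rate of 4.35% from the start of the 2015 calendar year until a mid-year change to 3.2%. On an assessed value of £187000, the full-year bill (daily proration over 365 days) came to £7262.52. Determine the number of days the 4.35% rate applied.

217 days

Let d = days at the first rate; then 365 − d days at the second rate.
£187000 × [4.35%·d + 3.2%·(365−d)] / 365 = £7262.52
Solving gives d = 217, so the new rate took effect on 6 Aug 2015.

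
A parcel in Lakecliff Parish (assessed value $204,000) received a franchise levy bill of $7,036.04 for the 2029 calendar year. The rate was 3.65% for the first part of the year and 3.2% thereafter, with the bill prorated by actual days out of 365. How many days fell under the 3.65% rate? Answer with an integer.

202 days

Let d = days at the first rate; then 365 − d days at the second rate.
$204,000 × [3.65%·d + 3.2%·(365−d)] / 365 = $7,036.04
Solving gives d = 202, so the new rate took effect on 22 July 2029.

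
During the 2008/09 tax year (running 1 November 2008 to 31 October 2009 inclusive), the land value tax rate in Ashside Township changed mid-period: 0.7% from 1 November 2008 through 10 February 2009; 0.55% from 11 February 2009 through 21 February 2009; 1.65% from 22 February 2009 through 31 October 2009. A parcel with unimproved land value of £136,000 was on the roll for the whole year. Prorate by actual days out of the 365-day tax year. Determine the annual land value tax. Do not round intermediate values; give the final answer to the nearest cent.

£1,837.86

1 November 2008 – 10 February 2009: 102 days at 0.7% → £136,000 × 0.7% × 102/365 = £266.0384
11 February – 21 February 2009: 11 days at 0.55% → £136,000 × 0.55% × 11/365 = £22.5425
22 February – 31 October 2009: 252 days at 1.65% → £136,000 × 1.65% × 252/365 = £1,549.2822
Total = £1,837.8630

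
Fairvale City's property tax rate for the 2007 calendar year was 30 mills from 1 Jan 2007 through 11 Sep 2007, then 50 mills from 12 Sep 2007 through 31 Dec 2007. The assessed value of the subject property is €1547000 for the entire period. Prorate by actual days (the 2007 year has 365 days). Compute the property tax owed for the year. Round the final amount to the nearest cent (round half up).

1 Jan – 11 Sep 2007: 254 days at 30 mills → €1547000 × 3% × 254/365 = €32296.2740
12 Sep – 31 Dec 2007: 111 days at 50 mills → €1547000 × 5% × 111/365 = €23522.8767
Total = €55819.1507

€55819.15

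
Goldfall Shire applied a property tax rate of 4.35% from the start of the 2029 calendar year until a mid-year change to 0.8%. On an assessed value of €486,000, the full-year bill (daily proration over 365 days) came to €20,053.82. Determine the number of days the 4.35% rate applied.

Let d = days at the first rate; then 365 − d days at the second rate.
€486,000 × [4.35%·d + 0.8%·(365−d)] / 365 = €20,053.82
Solving gives d = 342, so the new rate took effect on 9 Dec 2029.

342 days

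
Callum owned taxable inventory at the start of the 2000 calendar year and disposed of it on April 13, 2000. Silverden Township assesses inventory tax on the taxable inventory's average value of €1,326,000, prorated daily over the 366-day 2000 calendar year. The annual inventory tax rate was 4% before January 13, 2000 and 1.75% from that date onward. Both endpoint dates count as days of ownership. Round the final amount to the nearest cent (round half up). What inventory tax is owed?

€7,571.97

January 1 – January 12, 2000: 12 days at 4% → €1,326,000 × 4% × 12/366 = €1,739.0164
January 13 – April 13, 2000: 92 days at 1.75% → €1,326,000 × 1.75% × 92/366 = €5,832.9508
Total = €7,571.9672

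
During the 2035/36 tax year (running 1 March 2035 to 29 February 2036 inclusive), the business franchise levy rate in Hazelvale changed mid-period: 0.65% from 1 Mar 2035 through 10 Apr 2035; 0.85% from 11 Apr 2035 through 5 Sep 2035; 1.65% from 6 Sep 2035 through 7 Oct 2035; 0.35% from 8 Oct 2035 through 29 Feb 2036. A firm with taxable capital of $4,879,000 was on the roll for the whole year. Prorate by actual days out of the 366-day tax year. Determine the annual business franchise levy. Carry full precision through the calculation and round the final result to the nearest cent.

1 Mar – 10 Apr 2035: 41 days at 0.65% → $4,879,000 × 0.65% × 41/366 = $3,552.6052
11 Apr – 5 Sep 2035: 148 days at 0.85% → $4,879,000 × 0.85% × 148/366 = $16,769.8962
6 Sep – 7 Oct 2035: 32 days at 1.65% → $4,879,000 × 1.65% × 32/366 = $7,038.5574
8 Oct 2035 – 29 Feb 2036: 145 days at 0.35% → $4,879,000 × 0.35% × 145/366 = $6,765.2801
Total = $34,126.3388

$34,126.34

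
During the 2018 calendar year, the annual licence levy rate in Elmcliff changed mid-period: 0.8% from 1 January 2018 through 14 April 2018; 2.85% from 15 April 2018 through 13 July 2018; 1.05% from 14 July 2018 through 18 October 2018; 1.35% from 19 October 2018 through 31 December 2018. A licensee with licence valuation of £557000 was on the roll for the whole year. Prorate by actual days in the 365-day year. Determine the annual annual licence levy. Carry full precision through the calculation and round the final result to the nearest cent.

£8262.68

1 January – 14 April 2018: 104 days at 0.8% → £557000 × 0.8% × 104/365 = £1269.6548
15 April – 13 July 2018: 90 days at 2.85% → £557000 × 2.85% × 90/365 = £3914.2603
14 July – 18 October 2018: 97 days at 1.05% → £557000 × 1.05% × 97/365 = £1554.2589
19 October – 31 December 2018: 74 days at 1.35% → £557000 × 1.35% × 74/365 = £1524.5014
Total = £8262.6753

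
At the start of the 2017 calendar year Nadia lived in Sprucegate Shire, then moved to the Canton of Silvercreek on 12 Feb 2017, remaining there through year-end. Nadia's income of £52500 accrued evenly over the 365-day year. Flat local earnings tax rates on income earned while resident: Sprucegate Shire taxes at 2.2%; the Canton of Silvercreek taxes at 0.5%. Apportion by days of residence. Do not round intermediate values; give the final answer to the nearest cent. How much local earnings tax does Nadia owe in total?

Sprucegate Shire, 1 Jan – 11 Feb 2017: 42 days → £52500 × 2.2% × 42/365 = £132.9041
The Canton of Silvercreek, 12 Feb – 31 Dec 2017: 323 days → £52500 × 0.5% × 323/365 = £232.2945
Total = £365.1986

£365.20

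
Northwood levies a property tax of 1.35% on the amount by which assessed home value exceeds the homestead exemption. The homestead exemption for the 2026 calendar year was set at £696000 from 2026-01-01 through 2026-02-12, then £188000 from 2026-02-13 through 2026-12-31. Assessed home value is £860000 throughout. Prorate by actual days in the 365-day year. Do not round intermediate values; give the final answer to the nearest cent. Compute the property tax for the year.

£8264.07

2026-01-01 to 2026-02-12: 43 days, exemption £696000 → (£860000 − £696000) × 1.35% × 43/365 = £260.8274
2026-02-13 to 2026-12-31: 322 days, exemption £188000 → (£860000 − £188000) × 1.35% × 322/365 = £8003.2438
Total = £8264.0712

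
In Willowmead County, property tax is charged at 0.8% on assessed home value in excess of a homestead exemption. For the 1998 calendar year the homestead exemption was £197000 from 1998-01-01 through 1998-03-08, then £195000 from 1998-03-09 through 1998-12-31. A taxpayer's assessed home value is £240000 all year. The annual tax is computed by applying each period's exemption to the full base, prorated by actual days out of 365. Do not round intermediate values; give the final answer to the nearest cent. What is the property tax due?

1998-01-01 to 1998-03-08: 67 days, exemption £197000 → (£240000 − £197000) × 0.8% × 67/365 = £63.1452
1998-03-09 to 1998-12-31: 298 days, exemption £195000 → (£240000 − £195000) × 0.8% × 298/365 = £293.9178
Total = £357.0630

£357.06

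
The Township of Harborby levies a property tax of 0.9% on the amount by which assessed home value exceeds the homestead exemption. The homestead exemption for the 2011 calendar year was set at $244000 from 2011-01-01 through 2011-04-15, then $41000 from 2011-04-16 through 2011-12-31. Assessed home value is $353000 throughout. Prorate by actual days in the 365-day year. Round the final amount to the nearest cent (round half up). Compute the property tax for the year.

2011-01-01 to 2011-04-15: 105 days, exemption $244000 → ($353000 − $244000) × 0.9% × 105/365 = $282.2055
2011-04-16 to 2011-12-31: 260 days, exemption $41000 → ($353000 − $41000) × 0.9% × 260/365 = $2000.2192
Total = $2282.4247

$2282.42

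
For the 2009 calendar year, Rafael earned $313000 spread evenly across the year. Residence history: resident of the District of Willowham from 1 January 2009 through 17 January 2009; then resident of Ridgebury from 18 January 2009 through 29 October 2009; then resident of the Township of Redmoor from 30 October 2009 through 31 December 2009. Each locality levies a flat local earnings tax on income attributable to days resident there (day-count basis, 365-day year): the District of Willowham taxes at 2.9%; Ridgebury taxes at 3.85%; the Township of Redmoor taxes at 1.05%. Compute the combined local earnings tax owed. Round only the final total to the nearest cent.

$10399.32

The District of Willowham, 1 January – 17 January 2009: 17 days → $313000 × 2.9% × 17/365 = $422.7644
Ridgebury, 18 January – 29 October 2009: 285 days → $313000 × 3.85% × 285/365 = $9409.2945
The Township of Redmoor, 30 October – 31 December 2009: 63 days → $313000 × 1.05% × 63/365 = $567.2589
Total = $10399.3178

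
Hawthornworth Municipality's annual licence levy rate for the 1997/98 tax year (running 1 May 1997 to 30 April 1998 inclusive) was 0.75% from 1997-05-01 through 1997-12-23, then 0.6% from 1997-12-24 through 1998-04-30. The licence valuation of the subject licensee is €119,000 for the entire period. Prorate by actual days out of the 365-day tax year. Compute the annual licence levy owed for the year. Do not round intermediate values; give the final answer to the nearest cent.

1997-05-01 to 1997-12-23: 237 days at 0.75% → €119,000 × 0.75% × 237/365 = €579.5137
1997-12-24 to 1998-04-30: 128 days at 0.6% → €119,000 × 0.6% × 128/365 = €250.3890
Total = €829.9027

€829.90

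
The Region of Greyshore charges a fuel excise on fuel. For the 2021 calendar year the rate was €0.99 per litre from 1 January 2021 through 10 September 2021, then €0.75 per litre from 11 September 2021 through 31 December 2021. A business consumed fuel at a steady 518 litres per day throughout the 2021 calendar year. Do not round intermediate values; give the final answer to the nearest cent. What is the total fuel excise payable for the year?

1 January – 10 September 2021: 253 days × 518 litres/day = 131,054 litres at €0.99/litre → €129,743.46
11 September – 31 December 2021: 112 days × 518 litres/day = 58,016 litres at €0.75/litre → €43,512.00

€173,255.46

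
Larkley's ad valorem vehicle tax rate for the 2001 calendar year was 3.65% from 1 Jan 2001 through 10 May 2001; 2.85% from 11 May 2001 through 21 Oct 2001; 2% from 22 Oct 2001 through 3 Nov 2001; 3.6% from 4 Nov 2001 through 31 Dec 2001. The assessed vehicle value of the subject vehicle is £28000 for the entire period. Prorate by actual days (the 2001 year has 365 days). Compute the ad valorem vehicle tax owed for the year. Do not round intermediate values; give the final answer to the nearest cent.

£902.67

1 Jan – 10 May 2001: 130 days at 3.65% → £28000 × 3.65% × 130/365 = £364.0000
11 May – 21 Oct 2001: 164 days at 2.85% → £28000 × 2.85% × 164/365 = £358.5534
22 Oct – 3 Nov 2001: 13 days at 2% → £28000 × 2% × 13/365 = £19.9452
4 Nov – 31 Dec 2001: 58 days at 3.6% → £28000 × 3.6% × 58/365 = £160.1753
Total = £902.6740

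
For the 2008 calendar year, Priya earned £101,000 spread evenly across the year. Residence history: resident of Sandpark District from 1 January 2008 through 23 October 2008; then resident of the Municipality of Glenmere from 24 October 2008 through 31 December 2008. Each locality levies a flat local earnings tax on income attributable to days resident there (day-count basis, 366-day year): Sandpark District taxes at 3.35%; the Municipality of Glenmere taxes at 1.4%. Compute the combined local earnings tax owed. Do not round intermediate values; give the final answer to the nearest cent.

£3,012.20

Sandpark District, 1 January – 23 October 2008: 297 days → £101,000 × 3.35% × 297/366 = £2,745.6270
The Municipality of Glenmere, 24 October – 31 December 2008: 69 days → £101,000 × 1.4% × 69/366 = £266.5738
Total = £3,012.2008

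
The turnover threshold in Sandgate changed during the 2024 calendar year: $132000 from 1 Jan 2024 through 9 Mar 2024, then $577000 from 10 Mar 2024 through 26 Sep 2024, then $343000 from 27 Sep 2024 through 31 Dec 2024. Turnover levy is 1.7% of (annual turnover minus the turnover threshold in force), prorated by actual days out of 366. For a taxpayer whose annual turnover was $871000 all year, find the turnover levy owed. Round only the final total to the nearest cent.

$7467.60

1 Jan – 9 Mar 2024: 69 days, exemption $132000 → ($871000 − $132000) × 1.7% × 69/366 = $2368.4344
10 Mar – 26 Sep 2024: 201 days, exemption $577000 → ($871000 − $577000) × 1.7% × 201/366 = $2744.8033
27 Sep – 31 Dec 2024: 96 days, exemption $343000 → ($871000 − $343000) × 1.7% × 96/366 = $2354.3607
Total = $7467.5984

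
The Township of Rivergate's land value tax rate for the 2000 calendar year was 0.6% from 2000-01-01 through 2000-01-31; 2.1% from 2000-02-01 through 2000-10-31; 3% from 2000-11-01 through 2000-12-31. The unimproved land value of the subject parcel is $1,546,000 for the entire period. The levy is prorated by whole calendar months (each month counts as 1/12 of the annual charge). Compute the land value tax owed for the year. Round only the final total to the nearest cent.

2000-01-01 to 2000-01-31: 1 month at 0.6% → $1,546,000 × 0.6% × 1/12 = $773.0000
2000-02-01 to 2000-10-31: 9 months at 2.1% → $1,546,000 × 2.1% × 9/12 = $24,349.5000
2000-11-01 to 2000-12-31: 2 months at 3% → $1,546,000 × 3% × 2/12 = $7,730.0000
Total = $32,852.5000

$32,852.50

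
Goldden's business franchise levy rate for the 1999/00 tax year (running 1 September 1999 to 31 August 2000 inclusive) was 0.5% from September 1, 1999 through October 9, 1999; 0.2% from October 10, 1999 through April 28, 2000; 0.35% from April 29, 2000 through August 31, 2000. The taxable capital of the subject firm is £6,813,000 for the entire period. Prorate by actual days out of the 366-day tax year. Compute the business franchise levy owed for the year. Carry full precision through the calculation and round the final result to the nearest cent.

£19,294.19

September 1 – October 9, 1999: 39 days at 0.5% → £6,813,000 × 0.5% × 39/366 = £3,629.8770
October 10, 1999 – April 28, 2000: 202 days at 0.2% → £6,813,000 × 0.2% × 202/366 = £7,520.3607
April 29 – August 31, 2000: 125 days at 0.35% → £6,813,000 × 0.35% × 125/366 = £8,143.9549
Total = £19,294.1926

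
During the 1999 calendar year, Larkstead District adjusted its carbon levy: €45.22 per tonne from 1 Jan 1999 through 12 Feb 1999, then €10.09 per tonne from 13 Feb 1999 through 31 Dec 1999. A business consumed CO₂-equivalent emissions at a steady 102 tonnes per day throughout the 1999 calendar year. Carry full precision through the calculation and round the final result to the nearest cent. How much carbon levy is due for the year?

1 Jan – 12 Feb 1999: 43 days × 102 tonnes/day = 4,386 tonnes at €45.22/tonne → €198,334.92
13 Feb – 31 Dec 1999: 322 days × 102 tonnes/day = 32,844 tonnes at €10.09/tonne → €331,395.96

€529,730.88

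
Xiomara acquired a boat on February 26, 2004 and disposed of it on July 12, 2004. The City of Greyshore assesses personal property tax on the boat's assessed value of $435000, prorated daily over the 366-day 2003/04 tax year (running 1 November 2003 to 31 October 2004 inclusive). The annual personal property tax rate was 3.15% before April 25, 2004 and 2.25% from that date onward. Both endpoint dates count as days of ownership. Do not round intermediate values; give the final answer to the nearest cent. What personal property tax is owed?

February 26 – April 24, 2004: 59 days at 3.15% → $435000 × 3.15% × 59/366 = $2208.8730
April 25 – July 12, 2004: 79 days at 2.25% → $435000 × 2.25% × 79/366 = $2112.6025
Total = $4321.4754

$4321.48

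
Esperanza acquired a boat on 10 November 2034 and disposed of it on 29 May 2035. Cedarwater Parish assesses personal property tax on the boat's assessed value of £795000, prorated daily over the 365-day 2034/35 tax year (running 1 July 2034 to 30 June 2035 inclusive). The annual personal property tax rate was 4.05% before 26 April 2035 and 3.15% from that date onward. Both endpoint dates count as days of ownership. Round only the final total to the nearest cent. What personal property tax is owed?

£17064.18

10 November 2034 – 25 April 2035: 167 days at 4.05% → £795000 × 4.05% × 167/365 = £14731.4589
26 April – 29 May 2035: 34 days at 3.15% → £795000 × 3.15% × 34/365 = £2332.7260
Total = £17064.1849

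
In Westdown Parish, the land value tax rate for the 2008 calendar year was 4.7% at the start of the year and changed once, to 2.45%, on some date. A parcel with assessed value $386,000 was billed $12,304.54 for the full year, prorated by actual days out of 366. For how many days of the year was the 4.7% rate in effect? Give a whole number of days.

Let d = days at the first rate; then 366 − d days at the second rate.
$386,000 × [4.7%·d + 2.45%·(366−d)] / 366 = $12,304.54
Solving gives d = 120, so the new rate took effect on 30 April 2008.

120 days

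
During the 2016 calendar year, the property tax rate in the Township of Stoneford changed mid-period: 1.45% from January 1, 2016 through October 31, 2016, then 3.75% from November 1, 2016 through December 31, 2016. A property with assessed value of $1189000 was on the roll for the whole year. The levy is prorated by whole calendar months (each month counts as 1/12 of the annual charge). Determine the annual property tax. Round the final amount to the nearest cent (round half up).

January 1 – October 31, 2016: 10 months at 1.45% → $1189000 × 1.45% × 10/12 = $14367.0833
November 1 – December 31, 2016: 2 months at 3.75% → $1189000 × 3.75% × 2/12 = $7431.2500
Total = $21798.3333

$21798.33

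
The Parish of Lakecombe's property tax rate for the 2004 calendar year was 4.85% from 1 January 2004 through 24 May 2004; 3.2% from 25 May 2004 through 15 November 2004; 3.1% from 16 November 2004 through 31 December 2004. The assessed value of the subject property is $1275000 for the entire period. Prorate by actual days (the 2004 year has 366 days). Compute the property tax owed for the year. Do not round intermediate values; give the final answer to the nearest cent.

$48974.28

1 January – 24 May 2004: 145 days at 4.85% → $1275000 × 4.85% × 145/366 = $24498.4631
25 May – 15 November 2004: 175 days at 3.2% → $1275000 × 3.2% × 175/366 = $19508.1967
16 November – 31 December 2004: 46 days at 3.1% → $1275000 × 3.1% × 46/366 = $4967.6230
Total = $48974.2828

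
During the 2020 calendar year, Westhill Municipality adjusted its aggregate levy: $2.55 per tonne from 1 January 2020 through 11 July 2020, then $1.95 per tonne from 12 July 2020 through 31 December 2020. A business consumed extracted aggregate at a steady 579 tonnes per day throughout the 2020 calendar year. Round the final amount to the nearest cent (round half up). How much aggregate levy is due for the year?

1 January – 11 July 2020: 193 days × 579 tonnes/day = 111,747 tonnes at $2.55/tonne → $284954.85
12 July – 31 December 2020: 173 days × 579 tonnes/day = 100,167 tonnes at $1.95/tonne → $195325.65

$480280.50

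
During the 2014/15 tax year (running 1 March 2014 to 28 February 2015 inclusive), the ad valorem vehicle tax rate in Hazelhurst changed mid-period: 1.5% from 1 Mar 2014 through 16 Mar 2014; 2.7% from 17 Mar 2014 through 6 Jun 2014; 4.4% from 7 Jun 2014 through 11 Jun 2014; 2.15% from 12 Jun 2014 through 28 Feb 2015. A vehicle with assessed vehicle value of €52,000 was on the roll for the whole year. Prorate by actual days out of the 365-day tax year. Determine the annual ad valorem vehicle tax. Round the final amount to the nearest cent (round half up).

€1,183.46

1 Mar – 16 Mar 2014: 16 days at 1.5% → €52,000 × 1.5% × 16/365 = €34.1918
17 Mar – 6 Jun 2014: 82 days at 2.7% → €52,000 × 2.7% × 82/365 = €315.4192
7 Jun – 11 Jun 2014: 5 days at 4.4% → €52,000 × 4.4% × 5/365 = €31.3425
12 Jun 2014 – 28 Feb 2015: 262 days at 2.15% → €52,000 × 2.15% × 262/365 = €802.5096
Total = €1,183.4630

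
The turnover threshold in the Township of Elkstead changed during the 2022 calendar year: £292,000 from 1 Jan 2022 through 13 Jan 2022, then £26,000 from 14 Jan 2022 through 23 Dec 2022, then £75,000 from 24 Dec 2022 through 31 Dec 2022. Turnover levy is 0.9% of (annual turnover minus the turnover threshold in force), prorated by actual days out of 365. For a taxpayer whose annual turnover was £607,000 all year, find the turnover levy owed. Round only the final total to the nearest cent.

£5,134.07

1 Jan – 13 Jan 2022: 13 days, exemption £292,000 → (£607,000 − £292,000) × 0.9% × 13/365 = £100.9726
14 Jan – 23 Dec 2022: 344 days, exemption £26,000 → (£607,000 − £26,000) × 0.9% × 344/365 = £4,928.1534
24 Dec – 31 Dec 2022: 8 days, exemption £75,000 → (£607,000 − £75,000) × 0.9% × 8/365 = £104.9425
Total = £5,134.0685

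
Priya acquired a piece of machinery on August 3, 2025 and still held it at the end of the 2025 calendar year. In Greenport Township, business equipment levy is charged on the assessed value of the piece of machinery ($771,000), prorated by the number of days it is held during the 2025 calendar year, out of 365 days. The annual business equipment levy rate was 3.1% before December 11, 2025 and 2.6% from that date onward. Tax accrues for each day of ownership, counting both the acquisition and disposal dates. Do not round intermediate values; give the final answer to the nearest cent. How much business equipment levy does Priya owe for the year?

$9,666.02

August 3 – December 10, 2025: 130 days at 3.1% → $771,000 × 3.1% × 130/365 = $8,512.6849
December 11 – December 31, 2025: 21 days at 2.6% → $771,000 × 2.6% × 21/365 = $1,153.3315
Total = $9,666.0164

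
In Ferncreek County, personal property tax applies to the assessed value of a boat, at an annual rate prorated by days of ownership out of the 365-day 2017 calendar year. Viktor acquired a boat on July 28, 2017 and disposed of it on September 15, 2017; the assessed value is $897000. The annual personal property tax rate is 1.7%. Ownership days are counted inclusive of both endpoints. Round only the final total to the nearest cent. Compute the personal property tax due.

$2088.90

Days held (July 28 – September 15, 2017): 50 out of 365
Tax = $897000 × 1.7% × 50/365 = $2088.9041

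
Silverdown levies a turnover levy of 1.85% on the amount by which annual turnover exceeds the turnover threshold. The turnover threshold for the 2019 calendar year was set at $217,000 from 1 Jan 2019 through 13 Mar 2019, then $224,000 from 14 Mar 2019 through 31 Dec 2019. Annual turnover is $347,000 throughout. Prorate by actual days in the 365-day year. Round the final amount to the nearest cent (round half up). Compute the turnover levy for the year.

1 Jan – 13 Mar 2019: 72 days, exemption $217,000 → ($347,000 − $217,000) × 1.85% × 72/365 = $474.4110
14 Mar – 31 Dec 2019: 293 days, exemption $224,000 → ($347,000 − $224,000) × 1.85% × 293/365 = $1,826.6342
Total = $2,301.0452

$2,301.05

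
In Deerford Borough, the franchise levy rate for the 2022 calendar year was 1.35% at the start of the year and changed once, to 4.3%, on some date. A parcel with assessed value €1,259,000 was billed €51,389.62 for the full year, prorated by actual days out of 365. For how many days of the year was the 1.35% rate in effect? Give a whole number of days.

27 days

Let d = days at the first rate; then 365 − d days at the second rate.
€1,259,000 × [1.35%·d + 4.3%·(365−d)] / 365 = €51,389.62
Solving gives d = 27, so the new rate took effect on 28 Jan 2022.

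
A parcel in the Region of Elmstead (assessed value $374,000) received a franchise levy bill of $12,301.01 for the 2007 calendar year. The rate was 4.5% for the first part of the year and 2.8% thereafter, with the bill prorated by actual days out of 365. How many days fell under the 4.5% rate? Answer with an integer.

Let d = days at the first rate; then 365 − d days at the second rate.
$374,000 × [4.5%·d + 2.8%·(365−d)] / 365 = $12,301.01
Solving gives d = 105, so the new rate took effect on 16 April 2007.

105 days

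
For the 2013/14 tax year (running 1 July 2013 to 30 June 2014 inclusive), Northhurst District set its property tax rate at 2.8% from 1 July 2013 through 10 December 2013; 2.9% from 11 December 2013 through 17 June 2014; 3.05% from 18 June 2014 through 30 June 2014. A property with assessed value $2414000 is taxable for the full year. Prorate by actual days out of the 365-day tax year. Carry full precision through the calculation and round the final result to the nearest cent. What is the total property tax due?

1 July – 10 December 2013: 163 days at 2.8% → $2414000 × 2.8% × 163/365 = $30184.9205
11 December 2013 – 17 June 2014: 189 days at 2.9% → $2414000 × 2.9% × 189/365 = $36249.6822
18 June – 30 June 2014: 13 days at 3.05% → $2414000 × 3.05% × 13/365 = $2622.3315
Total = $69056.9342

$69056.93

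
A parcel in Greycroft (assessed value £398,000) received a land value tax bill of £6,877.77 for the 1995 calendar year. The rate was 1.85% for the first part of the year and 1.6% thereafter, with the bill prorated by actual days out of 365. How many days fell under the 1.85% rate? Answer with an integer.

187 days

Let d = days at the first rate; then 365 − d days at the second rate.
£398,000 × [1.85%·d + 1.6%·(365−d)] / 365 = £6,877.77
Solving gives d = 187, so the new rate took effect on 7 July 1995.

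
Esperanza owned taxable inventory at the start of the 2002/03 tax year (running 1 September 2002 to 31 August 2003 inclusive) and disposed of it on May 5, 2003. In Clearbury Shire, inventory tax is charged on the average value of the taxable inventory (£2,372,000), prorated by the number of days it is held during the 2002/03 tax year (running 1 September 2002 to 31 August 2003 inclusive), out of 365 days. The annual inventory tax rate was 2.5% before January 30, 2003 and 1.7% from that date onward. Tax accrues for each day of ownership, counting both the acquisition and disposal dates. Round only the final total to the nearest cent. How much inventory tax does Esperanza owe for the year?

September 1, 2002 – January 29, 2003: 151 days at 2.5% → £2,372,000 × 2.5% × 151/365 = £24,532.3288
January 30 – May 5, 2003: 96 days at 1.7% → £2,372,000 × 1.7% × 96/365 = £10,605.7644
Total = £35,138.0932

£35,138.09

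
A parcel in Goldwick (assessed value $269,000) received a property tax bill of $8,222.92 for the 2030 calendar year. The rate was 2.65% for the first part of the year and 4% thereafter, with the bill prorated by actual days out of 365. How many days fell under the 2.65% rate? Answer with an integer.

255 days

Let d = days at the first rate; then 365 − d days at the second rate.
$269,000 × [2.65%·d + 4%·(365−d)] / 365 = $8,222.92
Solving gives d = 255, so the new rate took effect on 13 September 2030.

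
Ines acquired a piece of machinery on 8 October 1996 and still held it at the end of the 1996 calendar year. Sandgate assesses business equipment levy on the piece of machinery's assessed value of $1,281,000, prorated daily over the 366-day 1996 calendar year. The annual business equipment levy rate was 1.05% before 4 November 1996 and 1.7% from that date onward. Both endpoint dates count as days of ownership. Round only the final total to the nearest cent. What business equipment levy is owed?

$4,443.25

8 October – 3 November 1996: 27 days at 1.05% → $1,281,000 × 1.05% × 27/366 = $992.2500
4 November – 31 December 1996: 58 days at 1.7% → $1,281,000 × 1.7% × 58/366 = $3,451.0000
Total = $4,443.2500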